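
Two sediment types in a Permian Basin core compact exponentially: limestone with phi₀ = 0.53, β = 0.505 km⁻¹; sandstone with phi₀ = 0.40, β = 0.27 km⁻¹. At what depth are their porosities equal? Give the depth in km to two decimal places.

1.20 km

Set phi₀ₐ e^(−βₐd) = phi₀ᵦ e^(−βᵦd) ⇒ ln(phi₀ₐ/phi₀ᵦ) = (βₐ − βᵦ)·d
d = ln(0.53/0.4) / (0.505 − 0.27) = 0.2814 / 0.235 = 1.197 km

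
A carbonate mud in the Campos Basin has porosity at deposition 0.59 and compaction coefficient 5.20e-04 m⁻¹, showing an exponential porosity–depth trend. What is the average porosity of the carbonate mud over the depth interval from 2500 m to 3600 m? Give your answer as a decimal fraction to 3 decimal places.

0.122

Working in km (1 km = 1000 m; c in km⁻¹ = c in m⁻¹ × 1000):
⟨phi⟩ = (1/(z₂−z₁)) ∫ phi₀ e^(−cz) dz = phi₀·(e^(−c·z₁) − e^(−c·z₂)) / (c·(z₂−z₁))
e^(−0.52×2.5) = 0.2725; e^(−0.52×3.6) = 0.1538
⟨phi⟩ = 0.59 × (0.2725 − 0.1538) / (0.52 × 1.1) = 0.59 × 0.2075 = 0.1225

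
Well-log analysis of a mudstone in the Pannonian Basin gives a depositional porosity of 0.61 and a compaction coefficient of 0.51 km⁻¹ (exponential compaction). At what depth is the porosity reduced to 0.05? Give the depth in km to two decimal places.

Invert Athy's law: Z = ln(φ₀/φ) / β
Z = ln(0.61/0.05) / 0.51 = ln(12.2) / 0.51 = 2.5014 / 0.51 = 4.905 km

4.90 km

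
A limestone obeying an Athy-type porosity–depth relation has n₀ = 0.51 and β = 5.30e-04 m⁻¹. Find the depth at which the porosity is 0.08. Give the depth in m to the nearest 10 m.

Working in km (1 km = 1000 m; β in km⁻¹ = β in m⁻¹ × 1000):
Invert Athy's law: z = ln(n₀/n) / β
z = ln(0.51/0.08) / 0.53 = ln(6.375) / 0.53 = 1.8524 / 0.53 = 3.495 km

3500 m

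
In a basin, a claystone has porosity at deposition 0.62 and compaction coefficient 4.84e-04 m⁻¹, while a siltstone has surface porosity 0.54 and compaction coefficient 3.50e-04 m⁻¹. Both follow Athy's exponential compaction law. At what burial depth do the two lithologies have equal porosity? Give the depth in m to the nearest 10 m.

Working in km (1 km = 1000 m; c in km⁻¹ = c in m⁻¹ × 1000):
Set n₀ₐ e^(−cₐZ) = n₀ᵦ e^(−cᵦZ) ⇒ ln(n₀ₐ/n₀ᵦ) = (cₐ − cᵦ)·Z
Z = ln(0.62/0.54) / (0.484 − 0.35) = 0.1382 / 0.134 = 1.031 km

1030 m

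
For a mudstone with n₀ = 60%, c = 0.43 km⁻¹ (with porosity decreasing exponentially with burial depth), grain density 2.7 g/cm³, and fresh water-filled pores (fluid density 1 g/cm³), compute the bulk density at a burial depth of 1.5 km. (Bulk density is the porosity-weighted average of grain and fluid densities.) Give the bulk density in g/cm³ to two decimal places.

2.16 g/cm³

Porosity at depth: n = 0.6·exp(−0.43×1.5) = 0.6×0.5247 = 0.3148
Bulk density: ρ_b = (1−n)ρ_g + n·ρ_f = 0.6852×2.7 + 0.3148×1
       = 1.850 + 0.315 = 2.165 g/cm³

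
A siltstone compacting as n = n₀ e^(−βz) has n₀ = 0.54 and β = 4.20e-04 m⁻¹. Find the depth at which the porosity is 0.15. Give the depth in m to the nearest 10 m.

Working in km (1 km = 1000 m; β in km⁻¹ = β in m⁻¹ × 1000):
Invert Athy's law: z = ln(n₀/n) / β
z = ln(0.54/0.15) / 0.42 = ln(3.6) / 0.42 = 1.2809 / 0.42 = 3.050 km

3050 m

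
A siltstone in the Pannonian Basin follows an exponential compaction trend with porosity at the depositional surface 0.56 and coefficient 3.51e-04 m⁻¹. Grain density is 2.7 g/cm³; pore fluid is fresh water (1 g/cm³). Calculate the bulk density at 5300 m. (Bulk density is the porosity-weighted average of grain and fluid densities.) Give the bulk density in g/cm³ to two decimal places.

Working in km (1 km = 1000 m; β in km⁻¹ = β in m⁻¹ × 1000):
Porosity at depth: φ = 0.56·exp(−0.351×5.3) = 0.56×0.1556 = 0.0872
Bulk density: ρ_b = (1−φ)ρ_g + φ·ρ_f = 0.9128×2.7 + 0.0872×1
       = 2.465 + 0.087 = 2.552 g/cm³

2.55 g/cm³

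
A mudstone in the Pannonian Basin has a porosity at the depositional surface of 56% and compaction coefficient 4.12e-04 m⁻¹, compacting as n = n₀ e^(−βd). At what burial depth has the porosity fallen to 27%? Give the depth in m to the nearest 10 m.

Working in km (1 km = 1000 m; β in km⁻¹ = β in m⁻¹ × 1000):
Invert Athy's law: d = ln(n₀/n) / β
d = ln(0.56/0.27) / 0.412 = ln(2.074) / 0.412 = 0.7295 / 0.412 = 1.771 km

1770 m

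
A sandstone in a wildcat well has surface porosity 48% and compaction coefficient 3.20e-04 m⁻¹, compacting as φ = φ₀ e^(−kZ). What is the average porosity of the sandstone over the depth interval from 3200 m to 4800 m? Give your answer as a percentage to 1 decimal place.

13.5%

Working in km (1 km = 1000 m; k in km⁻¹ = k in m⁻¹ × 1000):
⟨φ⟩ = (1/(Z₂−Z₁)) ∫ φ₀ e^(−kZ) dZ = φ₀·(e^(−k·Z₁) − e^(−k·Z₂)) / (k·(Z₂−Z₁))
e^(−0.32×3.2) = 0.3592; e^(−0.32×4.8) = 0.2152
⟨φ⟩ = 0.48 × (0.3592 − 0.2152) / (0.32 × 1.6) = 0.48 × 0.2811 = 0.1349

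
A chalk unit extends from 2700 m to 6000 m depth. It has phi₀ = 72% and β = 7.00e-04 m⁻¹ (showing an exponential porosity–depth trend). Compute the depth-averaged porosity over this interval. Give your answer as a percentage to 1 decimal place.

4.2%

Working in km (1 km = 1000 m; β in km⁻¹ = β in m⁻¹ × 1000):
⟨phi⟩ = (1/(z₂−z₁)) ∫ phi₀ e^(−βz) dz = phi₀·(e^(−β·z₁) − e^(−β·z₂)) / (β·(z₂−z₁))
e^(−0.7×2.7) = 0.1511; e^(−0.7×6) = 0.0150
⟨phi⟩ = 0.72 × (0.1511 − 0.0150) / (0.7 × 3.3) = 0.72 × 0.0589 = 0.0424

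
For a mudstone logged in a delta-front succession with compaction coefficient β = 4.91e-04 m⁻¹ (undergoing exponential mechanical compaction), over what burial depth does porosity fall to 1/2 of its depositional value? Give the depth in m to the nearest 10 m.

1410 m

Working in km (1 km = 1000 m; β in km⁻¹ = β in m⁻¹ × 1000):
n/n₀ = 1/2 ⇒ exp(−β·z) = 1/2 ⇒ z = ln(2) / β
z = 0.6931 / 0.491 = 1.412 km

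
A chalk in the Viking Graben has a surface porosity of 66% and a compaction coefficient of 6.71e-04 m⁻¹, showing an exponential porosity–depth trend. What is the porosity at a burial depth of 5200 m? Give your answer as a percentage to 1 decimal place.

2.0%

Working in km (1 km = 1000 m; c in km⁻¹ = c in m⁻¹ × 1000):
φ = φ₀·exp(−c·d) = 0.66 × exp(−0.671 × 5.2) = 0.66 × exp(−3.489)
  = 0.66 × 0.0305 = 0.0201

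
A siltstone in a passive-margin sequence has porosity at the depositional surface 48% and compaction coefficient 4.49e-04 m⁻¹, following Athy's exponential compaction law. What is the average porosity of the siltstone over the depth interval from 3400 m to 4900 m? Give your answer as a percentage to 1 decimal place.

7.6%

Working in km (1 km = 1000 m; k in km⁻¹ = k in m⁻¹ × 1000):
⟨phi⟩ = (1/(Z₂−Z₁)) ∫ phi₀ e^(−kZ) dZ = phi₀·(e^(−k·Z₁) − e^(−k·Z₂)) / (k·(Z₂−Z₁))
e^(−0.449×3.4) = 0.2173; e^(−0.449×4.9) = 0.1108
⟨phi⟩ = 0.48 × (0.2173 − 0.1108) / (0.449 × 1.5) = 0.48 × 0.1581 = 0.0759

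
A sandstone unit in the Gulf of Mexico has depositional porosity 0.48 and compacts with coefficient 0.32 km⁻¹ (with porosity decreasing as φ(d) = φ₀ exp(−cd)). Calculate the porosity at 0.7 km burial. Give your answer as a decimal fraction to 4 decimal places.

0.3837

φ = φ₀·exp(−c·d) = 0.48 × exp(−0.32 × 0.7) = 0.48 × exp(−0.224)
  = 0.48 × 0.7993 = 0.3837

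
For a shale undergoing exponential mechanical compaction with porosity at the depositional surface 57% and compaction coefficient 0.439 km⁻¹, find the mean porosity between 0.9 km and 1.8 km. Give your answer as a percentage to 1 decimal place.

31.7%

⟨n⟩ = (1/(Z₂−Z₁)) ∫ n₀ e^(−cZ) dZ = n₀·(e^(−c·Z₁) − e^(−c·Z₂)) / (c·(Z₂−Z₁))
e^(−0.439×0.9) = 0.6736; e^(−0.439×1.8) = 0.4538
⟨n⟩ = 0.57 × (0.6736 − 0.4538) / (0.439 × 0.9) = 0.57 × 0.5565 = 0.3172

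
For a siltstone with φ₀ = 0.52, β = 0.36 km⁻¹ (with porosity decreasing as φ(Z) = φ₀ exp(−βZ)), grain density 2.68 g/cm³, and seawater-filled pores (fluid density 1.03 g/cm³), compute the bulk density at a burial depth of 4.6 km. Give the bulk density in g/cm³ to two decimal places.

Porosity at depth: φ = 0.52·exp(−0.36×4.6) = 0.52×0.1909 = 0.0993
Bulk density: ρ_b = (1−φ)ρ_g + φ·ρ_f = 0.9007×2.68 + 0.0993×1.03
       = 2.414 + 0.102 = 2.516 g/cm³

2.52 g/cm³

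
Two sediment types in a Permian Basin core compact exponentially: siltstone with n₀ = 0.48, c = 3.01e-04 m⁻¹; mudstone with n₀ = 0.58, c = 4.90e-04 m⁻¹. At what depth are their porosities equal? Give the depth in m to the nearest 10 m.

1000 m

Working in km (1 km = 1000 m; c in km⁻¹ = c in m⁻¹ × 1000):
Set n₀ₐ e^(−cₐz) = n₀ᵦ e^(−cᵦz) ⇒ ln(n₀ₐ/n₀ᵦ) = (cₐ − cᵦ)·z
z = ln(0.48/0.58) / (0.301 − 0.49) = -0.1892 / -0.189 = 1.001 km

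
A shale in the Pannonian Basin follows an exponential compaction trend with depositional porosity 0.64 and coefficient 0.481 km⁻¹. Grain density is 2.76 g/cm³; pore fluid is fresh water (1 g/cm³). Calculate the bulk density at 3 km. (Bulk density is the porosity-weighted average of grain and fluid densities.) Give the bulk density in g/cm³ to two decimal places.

Porosity at depth: phi = 0.64·exp(−0.481×3) = 0.64×0.2362 = 0.1512
Bulk density: ρ_b = (1−phi)ρ_g + phi·ρ_f = 0.8488×2.76 + 0.1512×1
       = 2.343 + 0.151 = 2.494 g/cm³

2.49 g/cm³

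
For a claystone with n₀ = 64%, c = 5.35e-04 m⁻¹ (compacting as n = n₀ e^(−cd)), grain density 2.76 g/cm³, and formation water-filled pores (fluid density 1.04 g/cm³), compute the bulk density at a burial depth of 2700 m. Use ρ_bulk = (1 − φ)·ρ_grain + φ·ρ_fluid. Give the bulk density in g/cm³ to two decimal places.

Working in km (1 km = 1000 m; c in km⁻¹ = c in m⁻¹ × 1000):
Porosity at depth: n = 0.64·exp(−0.535×2.7) = 0.64×0.2359 = 0.1510
Bulk density: ρ_b = (1−n)ρ_g + n·ρ_f = 0.8490×2.76 + 0.1510×1.04
       = 2.343 + 0.157 = 2.500 g/cm³

2.50 g/cm³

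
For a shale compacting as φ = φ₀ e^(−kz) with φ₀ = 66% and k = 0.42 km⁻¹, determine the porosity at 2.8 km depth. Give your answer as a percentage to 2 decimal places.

20.36%

φ = φ₀·exp(−k·z) = 0.66 × exp(−0.42 × 2.8) = 0.66 × exp(−1.176)
  = 0.66 × 0.3085 = 0.2036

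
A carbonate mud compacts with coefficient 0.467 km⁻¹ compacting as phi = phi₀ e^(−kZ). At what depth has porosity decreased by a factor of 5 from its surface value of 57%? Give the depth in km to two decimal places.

3.45 km

phi/phi₀ = 1/5 ⇒ exp(−k·Z) = 1/5 ⇒ Z = ln(5) / k
Z = 1.6094 / 0.467 = 3.446 km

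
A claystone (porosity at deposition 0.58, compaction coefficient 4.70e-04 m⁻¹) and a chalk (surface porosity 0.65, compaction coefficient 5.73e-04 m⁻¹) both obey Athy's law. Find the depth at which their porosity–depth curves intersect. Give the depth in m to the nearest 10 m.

1110 m

Working in km (1 km = 1000 m; k in km⁻¹ = k in m⁻¹ × 1000):
Set φ₀ₐ e^(−kₐd) = φ₀ᵦ e^(−kᵦd) ⇒ ln(φ₀ₐ/φ₀ᵦ) = (kₐ − kᵦ)·d
d = ln(0.58/0.65) / (0.47 − 0.573) = -0.1139 / -0.103 = 1.106 km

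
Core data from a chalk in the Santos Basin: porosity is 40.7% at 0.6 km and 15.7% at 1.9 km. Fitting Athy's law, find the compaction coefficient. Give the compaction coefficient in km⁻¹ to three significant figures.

Athy: n(d) = n₀ e^(−kd) ⇒ n₁/n₂ = e^{k(d₂−d₁)} ⇒ k = ln(n₁/n₂)/(d₂−d₁)
k = ln(0.407/0.157) / (1.9 − 0.6) = ln(2.592) / 1.3 = 0.9526 / 1.3 = 0.7327 km⁻¹

0.733 km⁻¹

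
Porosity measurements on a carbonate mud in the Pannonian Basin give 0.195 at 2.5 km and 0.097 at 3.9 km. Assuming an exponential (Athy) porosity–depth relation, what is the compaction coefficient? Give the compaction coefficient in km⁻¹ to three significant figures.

Athy: phi(z) = phi₀ e^(−βz) ⇒ phi₁/phi₂ = e^{β(z₂−z₁)} ⇒ β = ln(phi₁/phi₂)/(z₂−z₁)
β = ln(0.195/0.097) / (3.9 − 2.5) = ln(2.01) / 1.4 = 0.6983 / 1.4 = 0.4988 km⁻¹

0.499 km⁻¹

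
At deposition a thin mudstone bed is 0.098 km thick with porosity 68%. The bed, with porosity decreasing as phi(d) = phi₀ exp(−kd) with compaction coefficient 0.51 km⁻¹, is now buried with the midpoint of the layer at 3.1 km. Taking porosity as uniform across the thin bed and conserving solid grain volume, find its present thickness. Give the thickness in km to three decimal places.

0.036 km

Porosity at 3.1 km: phi = 0.68·exp(−0.51×3.1) = 0.1399
Solid-volume conservation: h(1−phi) = h₀(1−phi₀) ⇒ h = h₀·(1−phi₀)/(1−phi)
h = 0.098 × (1 − 0.68)/(1 − 0.1399) = 0.098 × 0.3721 = 0.0365 km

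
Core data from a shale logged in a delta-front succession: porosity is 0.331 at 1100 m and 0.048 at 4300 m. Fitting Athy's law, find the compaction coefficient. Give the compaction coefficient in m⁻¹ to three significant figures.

Working in km (1 km = 1000 m; c in km⁻¹ = c in m⁻¹ × 1000):
Athy: phi(Z) = phi₀ e^(−cZ) ⇒ phi₁/phi₂ = e^{c(Z₂−Z₁)} ⇒ c = ln(phi₁/phi₂)/(Z₂−Z₁)
c = ln(0.331/0.048) / (4.3 − 1.1) = ln(6.896) / 3.2 = 1.9309 / 3.2 = 0.6034 km⁻¹

0.000603 m⁻¹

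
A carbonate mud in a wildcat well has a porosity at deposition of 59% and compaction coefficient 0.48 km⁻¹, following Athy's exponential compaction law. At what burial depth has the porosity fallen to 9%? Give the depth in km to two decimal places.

3.92 km

Invert Athy's law: d = ln(φ₀/φ) / c
d = ln(0.59/0.09) / 0.48 = ln(6.556) / 0.48 = 1.8803 / 0.48 = 3.917 km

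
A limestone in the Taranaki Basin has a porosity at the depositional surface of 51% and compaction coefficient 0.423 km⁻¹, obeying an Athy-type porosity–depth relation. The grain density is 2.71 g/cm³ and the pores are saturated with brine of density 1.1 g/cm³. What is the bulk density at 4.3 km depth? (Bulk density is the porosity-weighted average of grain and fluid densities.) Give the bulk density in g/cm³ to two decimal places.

2.58 g/cm³

Porosity at depth: phi = 0.51·exp(−0.423×4.3) = 0.51×0.1622 = 0.0827
Bulk density: ρ_b = (1−phi)ρ_g + phi·ρ_f = 0.9173×2.71 + 0.0827×1.1
       = 2.486 + 0.091 = 2.577 g/cm³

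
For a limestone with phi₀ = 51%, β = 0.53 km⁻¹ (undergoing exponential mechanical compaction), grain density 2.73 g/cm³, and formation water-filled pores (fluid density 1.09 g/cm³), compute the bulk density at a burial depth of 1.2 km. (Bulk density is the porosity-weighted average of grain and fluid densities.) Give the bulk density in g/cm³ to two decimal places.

2.29 g/cm³

Porosity at depth: phi = 0.51·exp(−0.53×1.2) = 0.51×0.5294 = 0.2700
Bulk density: ρ_b = (1−phi)ρ_g + phi·ρ_f = 0.7300×2.73 + 0.2700×1.09
       = 1.993 + 0.294 = 2.287 g/cm³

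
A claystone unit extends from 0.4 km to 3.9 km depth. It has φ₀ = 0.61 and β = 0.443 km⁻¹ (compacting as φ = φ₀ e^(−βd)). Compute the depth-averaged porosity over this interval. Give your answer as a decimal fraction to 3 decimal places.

0.260

⟨φ⟩ = (1/(d₂−d₁)) ∫ φ₀ e^(−βd) dd = φ₀·(e^(−β·d₁) − e^(−β·d₂)) / (β·(d₂−d₁))
e^(−0.443×0.4) = 0.8376; e^(−0.443×3.9) = 0.1777
⟨φ⟩ = 0.61 × (0.8376 − 0.1777) / (0.443 × 3.5) = 0.61 × 0.4256 = 0.2596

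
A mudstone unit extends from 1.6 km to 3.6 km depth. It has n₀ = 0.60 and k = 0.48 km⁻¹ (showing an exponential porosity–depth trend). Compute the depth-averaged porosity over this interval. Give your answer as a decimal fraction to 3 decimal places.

0.179

⟨n⟩ = (1/(d₂−d₁)) ∫ n₀ e^(−kd) dd = n₀·(e^(−k·d₁) − e^(−k·d₂)) / (k·(d₂−d₁))
e^(−0.48×1.6) = 0.4639; e^(−0.48×3.6) = 0.1776
⟨n⟩ = 0.6 × (0.4639 − 0.1776) / (0.48 × 2) = 0.6 × 0.2982 = 0.1789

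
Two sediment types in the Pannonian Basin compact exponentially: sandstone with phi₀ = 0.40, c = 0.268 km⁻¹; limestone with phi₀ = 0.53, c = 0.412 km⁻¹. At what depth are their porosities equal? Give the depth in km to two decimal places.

1.95 km

Set phi₀ₐ e^(−cₐd) = phi₀ᵦ e^(−cᵦd) ⇒ ln(phi₀ₐ/phi₀ᵦ) = (cₐ − cᵦ)·d
d = ln(0.4/0.53) / (0.268 − 0.412) = -0.2814 / -0.144 = 1.954 km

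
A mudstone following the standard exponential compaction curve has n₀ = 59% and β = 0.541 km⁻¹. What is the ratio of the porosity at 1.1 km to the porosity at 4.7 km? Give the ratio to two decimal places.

n(Z₁)/n(Z₂) = e^(−β·Z₁)/e^(−β·Z₂) = e^{β(Z₂−Z₁)}
= exp(0.541 × 3.6) = exp(1.948) = 7.0118

7.01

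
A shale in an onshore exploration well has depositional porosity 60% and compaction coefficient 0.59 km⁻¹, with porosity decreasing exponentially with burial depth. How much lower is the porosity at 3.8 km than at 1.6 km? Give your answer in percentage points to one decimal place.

17.0 percentage points

φ(1.6) = 0.6·e^(−0.59×1.6) = 0.2334
φ(3.8) = 0.6·e^(−0.59×3.8) = 0.0637
Δφ = 0.2334 − 0.0637 = 0.1697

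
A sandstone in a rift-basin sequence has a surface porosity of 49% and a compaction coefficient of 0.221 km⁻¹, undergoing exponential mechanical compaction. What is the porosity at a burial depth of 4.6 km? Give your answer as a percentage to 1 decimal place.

φ = φ₀·exp(−k·Z) = 0.49 × exp(−0.221 × 4.6) = 0.49 × exp(−1.017)
  = 0.49 × 0.3618 = 0.1773

17.7%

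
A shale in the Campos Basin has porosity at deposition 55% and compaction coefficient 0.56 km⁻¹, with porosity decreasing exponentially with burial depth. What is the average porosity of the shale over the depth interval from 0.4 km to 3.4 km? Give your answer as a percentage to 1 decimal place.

⟨phi⟩ = (1/(z₂−z₁)) ∫ phi₀ e^(−cz) dz = phi₀·(e^(−c·z₁) − e^(−c·z₂)) / (c·(z₂−z₁))
e^(−0.56×0.4) = 0.7993; e^(−0.56×3.4) = 0.1490
⟨phi⟩ = 0.55 × (0.7993 − 0.1490) / (0.56 × 3) = 0.55 × 0.3871 = 0.2129

21.3%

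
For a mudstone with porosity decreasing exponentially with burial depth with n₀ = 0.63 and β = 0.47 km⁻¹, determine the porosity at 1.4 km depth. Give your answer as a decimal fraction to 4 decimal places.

0.3263

n = n₀·exp(−β·Z) = 0.63 × exp(−0.47 × 1.4) = 0.63 × exp(−0.658)
  = 0.63 × 0.5179 = 0.3263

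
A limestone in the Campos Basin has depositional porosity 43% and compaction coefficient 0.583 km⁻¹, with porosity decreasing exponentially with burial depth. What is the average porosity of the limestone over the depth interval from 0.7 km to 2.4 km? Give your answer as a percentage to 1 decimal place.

⟨φ⟩ = (1/(d₂−d₁)) ∫ φ₀ e^(−kd) dd = φ₀·(e^(−k·d₁) − e^(−k·d₂)) / (k·(d₂−d₁))
e^(−0.583×0.7) = 0.6649; e^(−0.583×2.4) = 0.2468
⟨φ⟩ = 0.43 × (0.6649 − 0.2468) / (0.583 × 1.7) = 0.43 × 0.4219 = 0.1814

18.1%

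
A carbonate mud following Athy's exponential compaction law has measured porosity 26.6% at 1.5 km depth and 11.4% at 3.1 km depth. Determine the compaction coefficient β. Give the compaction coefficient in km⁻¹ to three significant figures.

Athy: n(d) = n₀ e^(−βd) ⇒ n₁/n₂ = e^{β(d₂−d₁)} ⇒ β = ln(n₁/n₂)/(d₂−d₁)
β = ln(0.266/0.114) / (3.1 − 1.5) = ln(2.333) / 1.6 = 0.8473 / 1.6 = 0.5296 km⁻¹

0.530 km⁻¹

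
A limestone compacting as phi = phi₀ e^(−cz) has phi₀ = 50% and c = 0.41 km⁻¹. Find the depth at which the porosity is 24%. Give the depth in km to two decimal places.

1.79 km

Invert Athy's law: z = ln(phi₀/phi) / c
z = ln(0.5/0.24) / 0.41 = ln(2.083) / 0.41 = 0.7340 / 0.41 = 1.790 km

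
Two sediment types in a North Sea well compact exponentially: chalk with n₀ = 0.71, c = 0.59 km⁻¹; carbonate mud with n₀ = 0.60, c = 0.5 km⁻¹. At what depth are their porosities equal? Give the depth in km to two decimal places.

1.87 km

Set n₀ₐ e^(−cₐd) = n₀ᵦ e^(−cᵦd) ⇒ ln(n₀ₐ/n₀ᵦ) = (cₐ − cᵦ)·d
d = ln(0.71/0.6) / (0.59 − 0.5) = 0.1683 / 0.09 = 1.870 km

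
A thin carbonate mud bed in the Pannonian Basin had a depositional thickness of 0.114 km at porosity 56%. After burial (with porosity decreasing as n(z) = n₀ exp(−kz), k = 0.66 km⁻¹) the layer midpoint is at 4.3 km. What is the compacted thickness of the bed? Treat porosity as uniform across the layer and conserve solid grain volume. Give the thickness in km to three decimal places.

0.052 km

Porosity at 4.3 km: n = 0.56·exp(−0.66×4.3) = 0.0328
Solid-volume conservation: h(1−n) = h₀(1−n₀) ⇒ h = h₀·(1−n₀)/(1−n)
h = 0.114 × (1 − 0.56)/(1 − 0.0328) = 0.114 × 0.4549 = 0.0519 km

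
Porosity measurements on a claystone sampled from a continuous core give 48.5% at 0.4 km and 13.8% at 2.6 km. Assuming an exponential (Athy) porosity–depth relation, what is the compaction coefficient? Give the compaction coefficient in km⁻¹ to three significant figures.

Athy: phi(d) = phi₀ e^(−cd) ⇒ phi₁/phi₂ = e^{c(d₂−d₁)} ⇒ c = ln(phi₁/phi₂)/(d₂−d₁)
c = ln(0.485/0.138) / (2.6 − 0.4) = ln(3.514) / 2.2 = 1.2569 / 2.2 = 0.5713 km⁻¹

0.571 km⁻¹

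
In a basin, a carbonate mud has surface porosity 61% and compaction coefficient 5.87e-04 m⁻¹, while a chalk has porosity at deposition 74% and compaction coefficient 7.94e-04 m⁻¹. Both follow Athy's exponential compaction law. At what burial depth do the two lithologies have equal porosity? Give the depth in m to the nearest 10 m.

930 m

Working in km (1 km = 1000 m; c in km⁻¹ = c in m⁻¹ × 1000):
Set φ₀ₐ e^(−cₐz) = φ₀ᵦ e^(−cᵦz) ⇒ ln(φ₀ₐ/φ₀ᵦ) = (cₐ − cᵦ)·z
z = ln(0.61/0.74) / (0.587 − 0.794) = -0.1932 / -0.207 = 0.933 km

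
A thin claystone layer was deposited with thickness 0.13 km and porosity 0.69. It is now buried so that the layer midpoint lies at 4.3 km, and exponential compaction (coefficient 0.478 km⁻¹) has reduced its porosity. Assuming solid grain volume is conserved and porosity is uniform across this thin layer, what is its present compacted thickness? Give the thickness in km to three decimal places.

0.044 km

Porosity at 4.3 km: phi = 0.69·exp(−0.478×4.3) = 0.0883
Solid-volume conservation: h(1−phi) = h₀(1−phi₀) ⇒ h = h₀·(1−phi₀)/(1−phi)
h = 0.13 × (1 − 0.69)/(1 − 0.0883) = 0.13 × 0.3400 = 0.0442 km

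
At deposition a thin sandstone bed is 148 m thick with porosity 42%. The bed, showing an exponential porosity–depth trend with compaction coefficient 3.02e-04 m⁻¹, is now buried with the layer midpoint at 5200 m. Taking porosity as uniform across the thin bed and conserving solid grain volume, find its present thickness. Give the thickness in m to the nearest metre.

94 m

Working in km (1 km = 1000 m; c in km⁻¹ = c in m⁻¹ × 1000):
Porosity at 5.2 km: phi = 0.42·exp(−0.302×5.2) = 0.0873
Solid-volume conservation: h(1−phi) = h₀(1−phi₀) ⇒ h = h₀·(1−phi₀)/(1−phi)
h = 0.148 × (1 − 0.42)/(1 − 0.0873) = 0.148 × 0.6355 = 0.0941 km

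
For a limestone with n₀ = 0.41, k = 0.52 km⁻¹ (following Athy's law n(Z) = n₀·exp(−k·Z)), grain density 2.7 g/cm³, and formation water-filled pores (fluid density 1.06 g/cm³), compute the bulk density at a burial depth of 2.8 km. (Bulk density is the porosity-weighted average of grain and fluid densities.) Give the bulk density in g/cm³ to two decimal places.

2.54 g/cm³

Porosity at depth: n = 0.41·exp(−0.52×2.8) = 0.41×0.2332 = 0.0956
Bulk density: ρ_b = (1−n)ρ_g + n·ρ_f = 0.9044×2.7 + 0.0956×1.06
       = 2.442 + 0.101 = 2.543 g/cm³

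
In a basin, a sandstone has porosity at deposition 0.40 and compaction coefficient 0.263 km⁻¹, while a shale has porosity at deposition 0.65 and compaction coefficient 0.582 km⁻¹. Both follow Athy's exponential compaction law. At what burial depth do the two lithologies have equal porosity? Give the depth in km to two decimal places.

Set phi₀ₐ e^(−kₐd) = phi₀ᵦ e^(−kᵦd) ⇒ ln(phi₀ₐ/phi₀ᵦ) = (kₐ − kᵦ)·d
d = ln(0.4/0.65) / (0.263 − 0.582) = -0.4855 / -0.319 = 1.522 km

1.52 km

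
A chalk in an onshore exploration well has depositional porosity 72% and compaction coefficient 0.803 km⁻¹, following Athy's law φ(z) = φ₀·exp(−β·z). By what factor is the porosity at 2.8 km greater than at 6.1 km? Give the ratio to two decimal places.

14.15

φ(z₁)/φ(z₂) = e^(−β·z₁)/e^(−β·z₂) = e^{β(z₂−z₁)}
= exp(0.803 × 3.3) = exp(2.65) = 14.1526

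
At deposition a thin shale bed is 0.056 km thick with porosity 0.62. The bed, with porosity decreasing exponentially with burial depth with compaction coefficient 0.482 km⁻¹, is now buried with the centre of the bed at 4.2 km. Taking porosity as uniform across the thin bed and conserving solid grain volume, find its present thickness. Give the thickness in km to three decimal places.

Porosity at 4.2 km: φ = 0.62·exp(−0.482×4.2) = 0.0819
Solid-volume conservation: h(1−φ) = h₀(1−φ₀) ⇒ h = h₀·(1−φ₀)/(1−φ)
h = 0.056 × (1 − 0.62)/(1 − 0.0819) = 0.056 × 0.4139 = 0.0232 km

0.023 km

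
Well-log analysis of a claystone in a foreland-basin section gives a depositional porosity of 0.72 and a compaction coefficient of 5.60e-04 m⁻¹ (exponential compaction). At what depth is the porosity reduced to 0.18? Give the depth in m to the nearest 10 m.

2480 m

Working in km (1 km = 1000 m; β in km⁻¹ = β in m⁻¹ × 1000):
Invert Athy's law: d = ln(φ₀/φ) / β
d = ln(0.72/0.18) / 0.56 = ln(4) / 0.56 = 1.3863 / 0.56 = 2.476 km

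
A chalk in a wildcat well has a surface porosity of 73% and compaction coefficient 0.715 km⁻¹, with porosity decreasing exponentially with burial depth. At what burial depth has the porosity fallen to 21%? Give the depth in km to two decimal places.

1.74 km

Invert Athy's law: z = ln(phi₀/phi) / k
z = ln(0.73/0.21) / 0.715 = ln(3.476) / 0.715 = 1.2459 / 0.715 = 1.743 km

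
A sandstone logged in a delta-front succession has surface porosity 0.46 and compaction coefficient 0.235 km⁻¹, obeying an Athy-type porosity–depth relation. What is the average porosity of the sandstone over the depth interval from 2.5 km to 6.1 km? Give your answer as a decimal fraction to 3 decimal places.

⟨n⟩ = (1/(z₂−z₁)) ∫ n₀ e^(−βz) dz = n₀·(e^(−β·z₁) − e^(−β·z₂)) / (β·(z₂−z₁))
e^(−0.235×2.5) = 0.5557; e^(−0.235×6.1) = 0.2385
⟨n⟩ = 0.46 × (0.5557 − 0.2385) / (0.235 × 3.6) = 0.46 × 0.3750 = 0.1725

0.172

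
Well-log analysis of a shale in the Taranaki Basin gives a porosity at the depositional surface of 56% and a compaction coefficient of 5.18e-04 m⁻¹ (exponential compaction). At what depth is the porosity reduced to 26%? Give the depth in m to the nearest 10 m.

1480 m

Working in km (1 km = 1000 m; c in km⁻¹ = c in m⁻¹ × 1000):
Invert Athy's law: z = ln(n₀/n) / c
z = ln(0.56/0.26) / 0.518 = ln(2.154) / 0.518 = 0.7673 / 0.518 = 1.481 km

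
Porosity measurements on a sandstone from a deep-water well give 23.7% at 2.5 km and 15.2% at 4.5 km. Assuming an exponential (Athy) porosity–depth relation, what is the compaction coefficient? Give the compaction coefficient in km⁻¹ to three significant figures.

Athy: φ(d) = φ₀ e^(−cd) ⇒ φ₁/φ₂ = e^{c(d₂−d₁)} ⇒ c = ln(φ₁/φ₂)/(d₂−d₁)
c = ln(0.237/0.152) / (4.5 − 2.5) = ln(1.559) / 2 = 0.4442 / 2 = 0.2221 km⁻¹

0.222 km⁻¹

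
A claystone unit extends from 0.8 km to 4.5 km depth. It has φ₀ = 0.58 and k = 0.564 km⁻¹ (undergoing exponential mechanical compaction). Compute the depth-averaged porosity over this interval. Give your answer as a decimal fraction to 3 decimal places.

0.155

⟨φ⟩ = (1/(d₂−d₁)) ∫ φ₀ e^(−kd) dd = φ₀·(e^(−k·d₁) − e^(−k·d₂)) / (k·(d₂−d₁))
e^(−0.564×0.8) = 0.6369; e^(−0.564×4.5) = 0.0790
⟨φ⟩ = 0.58 × (0.6369 − 0.0790) / (0.564 × 3.7) = 0.58 × 0.2673 = 0.1550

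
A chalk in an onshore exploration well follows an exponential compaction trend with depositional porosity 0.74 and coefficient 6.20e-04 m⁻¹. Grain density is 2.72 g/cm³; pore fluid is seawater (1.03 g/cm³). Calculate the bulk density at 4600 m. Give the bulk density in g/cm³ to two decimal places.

Working in km (1 km = 1000 m; β in km⁻¹ = β in m⁻¹ × 1000):
Porosity at depth: phi = 0.74·exp(−0.62×4.6) = 0.74×0.0577 = 0.0427
Bulk density: ρ_b = (1−phi)ρ_g + phi·ρ_f = 0.9573×2.72 + 0.0427×1.03
       = 2.604 + 0.044 = 2.648 g/cm³

2.65 g/cm³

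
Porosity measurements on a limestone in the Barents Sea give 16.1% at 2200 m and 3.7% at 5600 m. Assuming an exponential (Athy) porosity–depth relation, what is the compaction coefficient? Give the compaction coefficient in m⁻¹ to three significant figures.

0.000432 m⁻¹

Working in km (1 km = 1000 m; β in km⁻¹ = β in m⁻¹ × 1000):
Athy: phi(z) = phi₀ e^(−βz) ⇒ phi₁/phi₂ = e^{β(z₂−z₁)} ⇒ β = ln(phi₁/phi₂)/(z₂−z₁)
β = ln(0.161/0.037) / (5.6 − 2.2) = ln(4.351) / 3.4 = 1.4705 / 3.4 = 0.4325 km⁻¹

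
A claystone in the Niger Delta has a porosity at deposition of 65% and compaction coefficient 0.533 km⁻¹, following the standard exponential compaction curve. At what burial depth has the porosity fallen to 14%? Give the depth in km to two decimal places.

2.88 km

Invert Athy's law: d = ln(phi₀/phi) / k
d = ln(0.65/0.14) / 0.533 = ln(4.643) / 0.533 = 1.5353 / 0.533 = 2.881 km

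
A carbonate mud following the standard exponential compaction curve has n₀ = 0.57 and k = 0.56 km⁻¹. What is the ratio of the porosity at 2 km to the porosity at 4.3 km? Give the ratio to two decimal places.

3.63

n(z₁)/n(z₂) = e^(−k·z₁)/e^(−k·z₂) = e^{k(z₂−z₁)}
= exp(0.56 × 2.3) = exp(1.288) = 3.6255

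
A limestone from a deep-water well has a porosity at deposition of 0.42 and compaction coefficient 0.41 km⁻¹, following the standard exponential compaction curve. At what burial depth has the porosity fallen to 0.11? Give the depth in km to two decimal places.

Invert Athy's law: z = ln(n₀/n) / k
z = ln(0.42/0.11) / 0.41 = ln(3.818) / 0.41 = 1.3398 / 0.41 = 3.268 km

3.27 km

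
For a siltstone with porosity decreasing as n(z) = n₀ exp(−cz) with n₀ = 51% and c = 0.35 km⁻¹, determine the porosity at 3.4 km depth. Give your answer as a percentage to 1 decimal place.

15.5%

n = n₀·exp(−c·z) = 0.51 × exp(−0.35 × 3.4) = 0.51 × exp(−1.19)
  = 0.51 × 0.3042 = 0.1552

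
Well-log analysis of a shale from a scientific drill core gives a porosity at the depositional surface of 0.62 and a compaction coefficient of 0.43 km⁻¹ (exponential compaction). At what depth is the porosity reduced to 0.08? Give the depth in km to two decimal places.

4.76 km

Invert Athy's law: Z = ln(n₀/n) / β
Z = ln(0.62/0.08) / 0.43 = ln(7.75) / 0.43 = 2.0477 / 0.43 = 4.762 km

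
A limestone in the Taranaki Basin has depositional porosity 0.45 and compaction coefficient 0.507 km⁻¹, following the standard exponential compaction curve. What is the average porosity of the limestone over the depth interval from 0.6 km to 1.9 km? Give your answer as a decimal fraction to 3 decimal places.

0.243

⟨phi⟩ = (1/(d₂−d₁)) ∫ phi₀ e^(−βd) dd = phi₀·(e^(−β·d₁) − e^(−β·d₂)) / (β·(d₂−d₁))
e^(−0.507×0.6) = 0.7377; e^(−0.507×1.9) = 0.3816
⟨phi⟩ = 0.45 × (0.7377 − 0.3816) / (0.507 × 1.3) = 0.45 × 0.5403 = 0.2431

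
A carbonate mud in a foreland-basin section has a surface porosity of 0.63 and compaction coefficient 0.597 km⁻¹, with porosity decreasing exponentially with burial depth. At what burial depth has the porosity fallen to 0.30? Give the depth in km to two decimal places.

Invert Athy's law: d = ln(φ₀/φ) / c
d = ln(0.63/0.3) / 0.597 = ln(2.1) / 0.597 = 0.7419 / 0.597 = 1.243 km

1.24 km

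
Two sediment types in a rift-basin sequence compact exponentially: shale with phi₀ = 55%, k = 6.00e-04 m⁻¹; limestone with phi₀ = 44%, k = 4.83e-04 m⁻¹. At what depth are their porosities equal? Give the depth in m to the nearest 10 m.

Working in km (1 km = 1000 m; k in km⁻¹ = k in m⁻¹ × 1000):
Set phi₀ₐ e^(−kₐZ) = phi₀ᵦ e^(−kᵦZ) ⇒ ln(phi₀ₐ/phi₀ᵦ) = (kₐ − kᵦ)·Z
Z = ln(0.55/0.44) / (0.6 − 0.483) = 0.2231 / 0.117 = 1.907 km

1910 m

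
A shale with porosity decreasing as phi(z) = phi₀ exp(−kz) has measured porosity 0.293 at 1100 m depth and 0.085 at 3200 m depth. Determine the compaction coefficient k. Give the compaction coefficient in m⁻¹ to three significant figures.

Working in km (1 km = 1000 m; k in km⁻¹ = k in m⁻¹ × 1000):
Athy: phi(z) = phi₀ e^(−kz) ⇒ phi₁/phi₂ = e^{k(z₂−z₁)} ⇒ k = ln(phi₁/phi₂)/(z₂−z₁)
k = ln(0.293/0.085) / (3.2 − 1.1) = ln(3.447) / 2.1 = 1.2375 / 2.1 = 0.5893 km⁻¹

0.000589 m⁻¹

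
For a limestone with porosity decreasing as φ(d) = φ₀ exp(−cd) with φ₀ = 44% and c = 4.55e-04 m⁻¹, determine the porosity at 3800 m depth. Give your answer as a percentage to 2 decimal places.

Working in km (1 km = 1000 m; c in km⁻¹ = c in m⁻¹ × 1000):
φ = φ₀·exp(−c·d) = 0.44 × exp(−0.455 × 3.8) = 0.44 × exp(−1.729)
  = 0.44 × 0.1775 = 0.0781

7.81%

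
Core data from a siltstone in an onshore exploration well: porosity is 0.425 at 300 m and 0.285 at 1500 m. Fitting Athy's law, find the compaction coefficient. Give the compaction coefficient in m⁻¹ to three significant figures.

0.000333 m⁻¹

Working in km (1 km = 1000 m; β in km⁻¹ = β in m⁻¹ × 1000):
Athy: phi(Z) = phi₀ e^(−βZ) ⇒ phi₁/phi₂ = e^{β(Z₂−Z₁)} ⇒ β = ln(phi₁/phi₂)/(Z₂−Z₁)
β = ln(0.425/0.285) / (1.5 − 0.3) = ln(1.491) / 1.2 = 0.3996 / 1.2 = 0.333 km⁻¹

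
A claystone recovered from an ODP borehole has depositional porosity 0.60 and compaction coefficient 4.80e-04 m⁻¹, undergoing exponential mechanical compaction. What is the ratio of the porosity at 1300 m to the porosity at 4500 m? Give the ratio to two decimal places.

Working in km (1 km = 1000 m; β in km⁻¹ = β in m⁻¹ × 1000):
φ(Z₁)/φ(Z₂) = e^(−β·Z₁)/e^(−β·Z₂) = e^{β(Z₂−Z₁)}
= exp(0.48 × 3.2) = exp(1.536) = 4.6460

4.65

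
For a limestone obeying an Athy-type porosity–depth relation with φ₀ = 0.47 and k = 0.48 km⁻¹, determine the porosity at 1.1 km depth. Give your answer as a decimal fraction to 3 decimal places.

0.277

φ = φ₀·exp(−k·z) = 0.47 × exp(−0.48 × 1.1) = 0.47 × exp(−0.528)
  = 0.47 × 0.5898 = 0.2772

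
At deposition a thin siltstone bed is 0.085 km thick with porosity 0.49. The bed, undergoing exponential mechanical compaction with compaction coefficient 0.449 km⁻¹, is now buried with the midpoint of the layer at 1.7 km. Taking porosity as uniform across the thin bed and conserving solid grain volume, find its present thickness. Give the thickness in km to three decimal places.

Porosity at 1.7 km: phi = 0.49·exp(−0.449×1.7) = 0.2284
Solid-volume conservation: h(1−phi) = h₀(1−phi₀) ⇒ h = h₀·(1−phi₀)/(1−phi)
h = 0.085 × (1 − 0.49)/(1 − 0.2284) = 0.085 × 0.6610 = 0.0562 km

0.056 km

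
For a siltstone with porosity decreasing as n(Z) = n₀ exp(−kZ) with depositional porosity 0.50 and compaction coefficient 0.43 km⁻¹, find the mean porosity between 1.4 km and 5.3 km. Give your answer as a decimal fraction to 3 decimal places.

⟨n⟩ = (1/(Z₂−Z₁)) ∫ n₀ e^(−kZ) dZ = n₀·(e^(−k·Z₁) − e^(−k·Z₂)) / (k·(Z₂−Z₁))
e^(−0.43×1.4) = 0.5477; e^(−0.43×5.3) = 0.1024
⟨n⟩ = 0.5 × (0.5477 − 0.1024) / (0.43 × 3.9) = 0.5 × 0.2656 = 0.1328

0.133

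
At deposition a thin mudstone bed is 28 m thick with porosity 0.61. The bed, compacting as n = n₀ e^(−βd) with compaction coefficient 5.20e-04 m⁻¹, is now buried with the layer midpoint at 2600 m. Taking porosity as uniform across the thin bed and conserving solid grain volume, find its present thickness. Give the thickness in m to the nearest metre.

13 m

Working in km (1 km = 1000 m; β in km⁻¹ = β in m⁻¹ × 1000):
Porosity at 2.6 km: n = 0.61·exp(−0.52×2.6) = 0.1578
Solid-volume conservation: h(1−n) = h₀(1−n₀) ⇒ h = h₀·(1−n₀)/(1−n)
h = 0.028 × (1 − 0.61)/(1 − 0.1578) = 0.028 × 0.4631 = 0.0130 km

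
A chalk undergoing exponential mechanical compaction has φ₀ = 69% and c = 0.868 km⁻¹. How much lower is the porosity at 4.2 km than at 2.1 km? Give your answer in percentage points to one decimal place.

φ(2.1) = 0.69·e^(−0.868×2.1) = 0.1115
φ(4.2) = 0.69·e^(−0.868×4.2) = 0.0180
Δφ = 0.1115 − 0.0180 = 0.0935

9.3 percentage points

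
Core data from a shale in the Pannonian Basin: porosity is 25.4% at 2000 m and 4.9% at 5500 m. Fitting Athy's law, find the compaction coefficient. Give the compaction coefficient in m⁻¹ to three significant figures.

Working in km (1 km = 1000 m; k in km⁻¹ = k in m⁻¹ × 1000):
Athy: n(d) = n₀ e^(−kd) ⇒ n₁/n₂ = e^{k(d₂−d₁)} ⇒ k = ln(n₁/n₂)/(d₂−d₁)
k = ln(0.254/0.049) / (5.5 − 2) = ln(5.184) / 3.5 = 1.6455 / 3.5 = 0.4701 km⁻¹

0.000470 m⁻¹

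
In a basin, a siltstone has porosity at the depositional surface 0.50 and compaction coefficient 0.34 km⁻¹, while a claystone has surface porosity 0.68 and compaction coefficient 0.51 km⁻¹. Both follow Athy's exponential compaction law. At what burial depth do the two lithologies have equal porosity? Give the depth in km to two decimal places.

Set n₀ₐ e^(−βₐZ) = n₀ᵦ e^(−βᵦZ) ⇒ ln(n₀ₐ/n₀ᵦ) = (βₐ − βᵦ)·Z
Z = ln(0.5/0.68) / (0.34 − 0.51) = -0.3075 / -0.17 = 1.809 km

1.81 km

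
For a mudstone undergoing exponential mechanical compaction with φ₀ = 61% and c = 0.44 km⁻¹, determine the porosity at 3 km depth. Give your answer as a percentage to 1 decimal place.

16.3%

φ = φ₀·exp(−c·d) = 0.61 × exp(−0.44 × 3) = 0.61 × exp(−1.32)
  = 0.61 × 0.2671 = 0.1630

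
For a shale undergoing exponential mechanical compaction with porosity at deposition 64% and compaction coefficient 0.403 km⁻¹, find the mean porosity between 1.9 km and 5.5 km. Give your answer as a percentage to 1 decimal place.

15.7%

⟨n⟩ = (1/(d₂−d₁)) ∫ n₀ e^(−cd) dd = n₀·(e^(−c·d₁) − e^(−c·d₂)) / (c·(d₂−d₁))
e^(−0.403×1.9) = 0.4650; e^(−0.403×5.5) = 0.1090
⟨n⟩ = 0.64 × (0.4650 − 0.1090) / (0.403 × 3.6) = 0.64 × 0.2454 = 0.1571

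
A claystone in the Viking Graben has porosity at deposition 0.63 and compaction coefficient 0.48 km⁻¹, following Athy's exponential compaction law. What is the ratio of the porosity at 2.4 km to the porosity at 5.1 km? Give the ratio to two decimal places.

phi(z₁)/phi(z₂) = e^(−k·z₁)/e^(−k·z₂) = e^{k(z₂−z₁)}
= exp(0.48 × 2.7) = exp(1.296) = 3.6546

3.65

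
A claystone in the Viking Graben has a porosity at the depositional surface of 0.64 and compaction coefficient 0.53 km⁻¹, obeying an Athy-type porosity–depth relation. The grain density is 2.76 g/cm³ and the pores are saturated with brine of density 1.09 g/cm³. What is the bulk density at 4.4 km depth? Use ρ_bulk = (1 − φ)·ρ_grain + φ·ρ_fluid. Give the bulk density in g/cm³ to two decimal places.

Porosity at depth: φ = 0.64·exp(−0.53×4.4) = 0.64×0.0971 = 0.0621
Bulk density: ρ_b = (1−φ)ρ_g + φ·ρ_f = 0.9379×2.76 + 0.0621×1.09
       = 2.588 + 0.068 = 2.656 g/cm³

2.66 g/cm³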